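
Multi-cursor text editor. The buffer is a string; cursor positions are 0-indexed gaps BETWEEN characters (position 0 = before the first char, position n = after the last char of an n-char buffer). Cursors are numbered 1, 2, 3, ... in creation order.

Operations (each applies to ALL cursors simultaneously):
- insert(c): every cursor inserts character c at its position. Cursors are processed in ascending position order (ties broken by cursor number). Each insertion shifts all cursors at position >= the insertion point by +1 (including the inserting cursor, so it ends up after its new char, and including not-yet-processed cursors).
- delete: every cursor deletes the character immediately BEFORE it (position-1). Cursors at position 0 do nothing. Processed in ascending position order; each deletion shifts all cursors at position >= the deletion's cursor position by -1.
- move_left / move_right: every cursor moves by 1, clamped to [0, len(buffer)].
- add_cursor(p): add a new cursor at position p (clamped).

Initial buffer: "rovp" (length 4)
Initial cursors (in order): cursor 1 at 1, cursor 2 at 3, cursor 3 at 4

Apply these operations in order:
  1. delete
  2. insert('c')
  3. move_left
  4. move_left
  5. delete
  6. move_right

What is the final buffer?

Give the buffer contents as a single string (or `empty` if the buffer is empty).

Answer: cc

Derivation:
After op 1 (delete): buffer="o" (len 1), cursors c1@0 c2@1 c3@1, authorship .
After op 2 (insert('c')): buffer="cocc" (len 4), cursors c1@1 c2@4 c3@4, authorship 1.23
After op 3 (move_left): buffer="cocc" (len 4), cursors c1@0 c2@3 c3@3, authorship 1.23
After op 4 (move_left): buffer="cocc" (len 4), cursors c1@0 c2@2 c3@2, authorship 1.23
After op 5 (delete): buffer="cc" (len 2), cursors c1@0 c2@0 c3@0, authorship 23
After op 6 (move_right): buffer="cc" (len 2), cursors c1@1 c2@1 c3@1, authorship 23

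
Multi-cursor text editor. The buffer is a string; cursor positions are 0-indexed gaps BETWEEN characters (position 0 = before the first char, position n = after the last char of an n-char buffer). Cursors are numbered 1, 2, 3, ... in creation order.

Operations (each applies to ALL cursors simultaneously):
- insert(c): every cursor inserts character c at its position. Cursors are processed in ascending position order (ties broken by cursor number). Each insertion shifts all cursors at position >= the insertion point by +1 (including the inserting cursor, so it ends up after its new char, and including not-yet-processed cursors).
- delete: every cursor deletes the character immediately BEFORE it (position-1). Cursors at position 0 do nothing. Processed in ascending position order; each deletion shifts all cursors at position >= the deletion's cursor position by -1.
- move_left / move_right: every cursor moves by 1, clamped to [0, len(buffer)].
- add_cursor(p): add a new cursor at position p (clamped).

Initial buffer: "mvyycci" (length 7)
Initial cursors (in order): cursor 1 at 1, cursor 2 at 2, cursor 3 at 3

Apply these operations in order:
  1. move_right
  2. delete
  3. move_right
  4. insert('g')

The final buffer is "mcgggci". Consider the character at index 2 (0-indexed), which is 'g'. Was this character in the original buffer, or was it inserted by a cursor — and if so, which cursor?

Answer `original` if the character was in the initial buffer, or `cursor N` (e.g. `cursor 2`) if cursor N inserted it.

After op 1 (move_right): buffer="mvyycci" (len 7), cursors c1@2 c2@3 c3@4, authorship .......
After op 2 (delete): buffer="mcci" (len 4), cursors c1@1 c2@1 c3@1, authorship ....
After op 3 (move_right): buffer="mcci" (len 4), cursors c1@2 c2@2 c3@2, authorship ....
After op 4 (insert('g')): buffer="mcgggci" (len 7), cursors c1@5 c2@5 c3@5, authorship ..123..
Authorship (.=original, N=cursor N): . . 1 2 3 . .
Index 2: author = 1

Answer: cursor 1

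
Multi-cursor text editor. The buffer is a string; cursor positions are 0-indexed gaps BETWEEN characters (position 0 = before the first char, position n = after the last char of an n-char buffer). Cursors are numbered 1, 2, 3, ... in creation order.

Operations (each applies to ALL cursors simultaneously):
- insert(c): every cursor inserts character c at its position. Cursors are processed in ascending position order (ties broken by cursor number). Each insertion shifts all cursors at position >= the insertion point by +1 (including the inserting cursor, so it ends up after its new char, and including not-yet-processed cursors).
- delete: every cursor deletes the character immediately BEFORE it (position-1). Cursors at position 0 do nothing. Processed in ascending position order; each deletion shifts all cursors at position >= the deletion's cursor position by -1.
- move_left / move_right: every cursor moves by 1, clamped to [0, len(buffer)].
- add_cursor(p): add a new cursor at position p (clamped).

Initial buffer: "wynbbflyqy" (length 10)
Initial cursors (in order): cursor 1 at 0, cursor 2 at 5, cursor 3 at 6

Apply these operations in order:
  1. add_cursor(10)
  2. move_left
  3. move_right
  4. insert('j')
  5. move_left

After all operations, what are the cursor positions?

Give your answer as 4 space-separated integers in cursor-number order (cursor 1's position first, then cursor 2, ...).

After op 1 (add_cursor(10)): buffer="wynbbflyqy" (len 10), cursors c1@0 c2@5 c3@6 c4@10, authorship ..........
After op 2 (move_left): buffer="wynbbflyqy" (len 10), cursors c1@0 c2@4 c3@5 c4@9, authorship ..........
After op 3 (move_right): buffer="wynbbflyqy" (len 10), cursors c1@1 c2@5 c3@6 c4@10, authorship ..........
After op 4 (insert('j')): buffer="wjynbbjfjlyqyj" (len 14), cursors c1@2 c2@7 c3@9 c4@14, authorship .1....2.3....4
After op 5 (move_left): buffer="wjynbbjfjlyqyj" (len 14), cursors c1@1 c2@6 c3@8 c4@13, authorship .1....2.3....4

Answer: 1 6 8 13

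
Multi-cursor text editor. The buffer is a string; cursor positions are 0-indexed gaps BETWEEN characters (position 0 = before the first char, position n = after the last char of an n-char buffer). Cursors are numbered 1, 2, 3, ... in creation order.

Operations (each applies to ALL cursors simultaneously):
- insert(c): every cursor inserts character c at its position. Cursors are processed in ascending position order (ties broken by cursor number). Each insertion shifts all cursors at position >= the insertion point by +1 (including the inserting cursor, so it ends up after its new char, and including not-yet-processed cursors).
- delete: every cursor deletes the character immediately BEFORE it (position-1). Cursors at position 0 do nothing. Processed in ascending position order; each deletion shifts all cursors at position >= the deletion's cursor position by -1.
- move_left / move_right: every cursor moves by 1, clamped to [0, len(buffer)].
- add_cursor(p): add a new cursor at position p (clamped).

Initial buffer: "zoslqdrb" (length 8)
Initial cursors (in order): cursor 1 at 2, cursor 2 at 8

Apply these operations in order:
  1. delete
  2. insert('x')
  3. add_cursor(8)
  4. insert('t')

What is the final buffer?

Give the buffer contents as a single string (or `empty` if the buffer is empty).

Answer: zxtslqdrxtt

Derivation:
After op 1 (delete): buffer="zslqdr" (len 6), cursors c1@1 c2@6, authorship ......
After op 2 (insert('x')): buffer="zxslqdrx" (len 8), cursors c1@2 c2@8, authorship .1.....2
After op 3 (add_cursor(8)): buffer="zxslqdrx" (len 8), cursors c1@2 c2@8 c3@8, authorship .1.....2
After op 4 (insert('t')): buffer="zxtslqdrxtt" (len 11), cursors c1@3 c2@11 c3@11, authorship .11.....223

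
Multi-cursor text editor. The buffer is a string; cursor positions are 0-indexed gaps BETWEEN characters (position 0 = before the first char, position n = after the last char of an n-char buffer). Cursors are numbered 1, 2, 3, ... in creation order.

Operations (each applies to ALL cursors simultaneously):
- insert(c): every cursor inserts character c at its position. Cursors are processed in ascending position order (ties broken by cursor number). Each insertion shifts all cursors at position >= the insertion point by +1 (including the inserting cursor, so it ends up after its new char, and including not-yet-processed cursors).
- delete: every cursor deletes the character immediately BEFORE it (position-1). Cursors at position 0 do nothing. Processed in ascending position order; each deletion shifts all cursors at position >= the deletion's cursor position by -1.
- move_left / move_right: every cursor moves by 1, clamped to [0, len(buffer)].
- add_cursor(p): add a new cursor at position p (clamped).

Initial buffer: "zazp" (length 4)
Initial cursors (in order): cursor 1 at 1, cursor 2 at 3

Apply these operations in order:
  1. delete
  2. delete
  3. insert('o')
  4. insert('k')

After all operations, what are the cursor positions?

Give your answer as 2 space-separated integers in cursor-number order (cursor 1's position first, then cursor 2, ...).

Answer: 4 4

Derivation:
After op 1 (delete): buffer="ap" (len 2), cursors c1@0 c2@1, authorship ..
After op 2 (delete): buffer="p" (len 1), cursors c1@0 c2@0, authorship .
After op 3 (insert('o')): buffer="oop" (len 3), cursors c1@2 c2@2, authorship 12.
After op 4 (insert('k')): buffer="ookkp" (len 5), cursors c1@4 c2@4, authorship 1212.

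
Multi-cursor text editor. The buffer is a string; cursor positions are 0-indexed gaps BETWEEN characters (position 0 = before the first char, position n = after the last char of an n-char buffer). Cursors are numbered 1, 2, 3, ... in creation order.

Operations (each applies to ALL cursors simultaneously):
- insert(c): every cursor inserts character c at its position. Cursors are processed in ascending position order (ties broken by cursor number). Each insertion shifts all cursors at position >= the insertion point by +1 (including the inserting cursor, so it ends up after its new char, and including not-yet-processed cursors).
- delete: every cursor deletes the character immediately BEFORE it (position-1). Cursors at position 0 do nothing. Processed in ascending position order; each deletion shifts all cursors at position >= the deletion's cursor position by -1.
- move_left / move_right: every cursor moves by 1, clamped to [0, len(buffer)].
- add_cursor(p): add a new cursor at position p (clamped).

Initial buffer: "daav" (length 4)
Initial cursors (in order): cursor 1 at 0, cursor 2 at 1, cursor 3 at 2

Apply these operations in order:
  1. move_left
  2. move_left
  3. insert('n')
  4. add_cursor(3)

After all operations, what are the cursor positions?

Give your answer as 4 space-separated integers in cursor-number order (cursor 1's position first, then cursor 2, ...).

After op 1 (move_left): buffer="daav" (len 4), cursors c1@0 c2@0 c3@1, authorship ....
After op 2 (move_left): buffer="daav" (len 4), cursors c1@0 c2@0 c3@0, authorship ....
After op 3 (insert('n')): buffer="nnndaav" (len 7), cursors c1@3 c2@3 c3@3, authorship 123....
After op 4 (add_cursor(3)): buffer="nnndaav" (len 7), cursors c1@3 c2@3 c3@3 c4@3, authorship 123....

Answer: 3 3 3 3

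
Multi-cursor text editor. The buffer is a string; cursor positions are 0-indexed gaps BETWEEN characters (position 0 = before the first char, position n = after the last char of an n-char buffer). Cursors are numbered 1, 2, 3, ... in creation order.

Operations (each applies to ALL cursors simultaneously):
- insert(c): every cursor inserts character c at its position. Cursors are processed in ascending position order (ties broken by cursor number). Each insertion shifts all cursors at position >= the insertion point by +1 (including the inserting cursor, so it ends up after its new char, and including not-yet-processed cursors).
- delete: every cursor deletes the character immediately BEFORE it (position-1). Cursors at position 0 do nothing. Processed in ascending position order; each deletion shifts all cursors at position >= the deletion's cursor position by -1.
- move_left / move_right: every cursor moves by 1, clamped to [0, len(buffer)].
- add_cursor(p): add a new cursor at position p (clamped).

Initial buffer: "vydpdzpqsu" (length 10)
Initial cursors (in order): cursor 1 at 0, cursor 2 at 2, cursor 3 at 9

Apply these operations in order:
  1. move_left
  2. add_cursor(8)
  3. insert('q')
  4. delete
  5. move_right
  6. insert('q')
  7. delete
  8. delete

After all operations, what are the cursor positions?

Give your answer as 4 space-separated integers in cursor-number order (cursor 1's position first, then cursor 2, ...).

Answer: 0 0 5 5

Derivation:
After op 1 (move_left): buffer="vydpdzpqsu" (len 10), cursors c1@0 c2@1 c3@8, authorship ..........
After op 2 (add_cursor(8)): buffer="vydpdzpqsu" (len 10), cursors c1@0 c2@1 c3@8 c4@8, authorship ..........
After op 3 (insert('q')): buffer="qvqydpdzpqqqsu" (len 14), cursors c1@1 c2@3 c3@12 c4@12, authorship 1.2.......34..
After op 4 (delete): buffer="vydpdzpqsu" (len 10), cursors c1@0 c2@1 c3@8 c4@8, authorship ..........
After op 5 (move_right): buffer="vydpdzpqsu" (len 10), cursors c1@1 c2@2 c3@9 c4@9, authorship ..........
After op 6 (insert('q')): buffer="vqyqdpdzpqsqqu" (len 14), cursors c1@2 c2@4 c3@13 c4@13, authorship .1.2.......34.
After op 7 (delete): buffer="vydpdzpqsu" (len 10), cursors c1@1 c2@2 c3@9 c4@9, authorship ..........
After op 8 (delete): buffer="dpdzpu" (len 6), cursors c1@0 c2@0 c3@5 c4@5, authorship ......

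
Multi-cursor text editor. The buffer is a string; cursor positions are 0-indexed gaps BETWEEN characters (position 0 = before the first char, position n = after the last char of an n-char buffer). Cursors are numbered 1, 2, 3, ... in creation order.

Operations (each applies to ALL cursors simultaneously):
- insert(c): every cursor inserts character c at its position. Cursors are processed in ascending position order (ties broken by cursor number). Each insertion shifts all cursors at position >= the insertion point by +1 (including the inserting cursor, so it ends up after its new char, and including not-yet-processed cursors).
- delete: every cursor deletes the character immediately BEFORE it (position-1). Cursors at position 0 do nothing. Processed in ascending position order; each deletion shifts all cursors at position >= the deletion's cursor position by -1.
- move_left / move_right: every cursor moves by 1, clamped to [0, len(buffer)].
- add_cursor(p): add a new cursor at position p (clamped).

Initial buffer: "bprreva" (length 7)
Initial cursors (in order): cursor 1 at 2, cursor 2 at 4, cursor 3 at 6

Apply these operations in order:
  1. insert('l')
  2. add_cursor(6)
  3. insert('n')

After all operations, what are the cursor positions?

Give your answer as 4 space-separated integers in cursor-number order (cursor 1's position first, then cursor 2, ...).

Answer: 4 9 13 9

Derivation:
After op 1 (insert('l')): buffer="bplrrlevla" (len 10), cursors c1@3 c2@6 c3@9, authorship ..1..2..3.
After op 2 (add_cursor(6)): buffer="bplrrlevla" (len 10), cursors c1@3 c2@6 c4@6 c3@9, authorship ..1..2..3.
After op 3 (insert('n')): buffer="bplnrrlnnevlna" (len 14), cursors c1@4 c2@9 c4@9 c3@13, authorship ..11..224..33.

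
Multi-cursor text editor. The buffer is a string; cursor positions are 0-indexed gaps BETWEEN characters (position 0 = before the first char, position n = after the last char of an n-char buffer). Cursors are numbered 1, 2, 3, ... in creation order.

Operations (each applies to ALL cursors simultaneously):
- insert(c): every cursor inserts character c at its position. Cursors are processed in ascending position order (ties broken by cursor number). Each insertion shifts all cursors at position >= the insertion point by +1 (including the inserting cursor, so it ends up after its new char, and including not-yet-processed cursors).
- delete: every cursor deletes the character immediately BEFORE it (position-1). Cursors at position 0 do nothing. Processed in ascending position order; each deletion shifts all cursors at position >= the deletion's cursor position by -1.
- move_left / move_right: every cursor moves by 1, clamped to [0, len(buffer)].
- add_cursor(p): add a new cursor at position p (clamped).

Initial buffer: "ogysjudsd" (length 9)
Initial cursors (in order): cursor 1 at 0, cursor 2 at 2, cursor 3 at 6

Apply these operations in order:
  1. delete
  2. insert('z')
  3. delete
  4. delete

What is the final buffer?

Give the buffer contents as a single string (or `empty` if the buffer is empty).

Answer: ysdsd

Derivation:
After op 1 (delete): buffer="oysjdsd" (len 7), cursors c1@0 c2@1 c3@4, authorship .......
After op 2 (insert('z')): buffer="zozysjzdsd" (len 10), cursors c1@1 c2@3 c3@7, authorship 1.2...3...
After op 3 (delete): buffer="oysjdsd" (len 7), cursors c1@0 c2@1 c3@4, authorship .......
After op 4 (delete): buffer="ysdsd" (len 5), cursors c1@0 c2@0 c3@2, authorship .....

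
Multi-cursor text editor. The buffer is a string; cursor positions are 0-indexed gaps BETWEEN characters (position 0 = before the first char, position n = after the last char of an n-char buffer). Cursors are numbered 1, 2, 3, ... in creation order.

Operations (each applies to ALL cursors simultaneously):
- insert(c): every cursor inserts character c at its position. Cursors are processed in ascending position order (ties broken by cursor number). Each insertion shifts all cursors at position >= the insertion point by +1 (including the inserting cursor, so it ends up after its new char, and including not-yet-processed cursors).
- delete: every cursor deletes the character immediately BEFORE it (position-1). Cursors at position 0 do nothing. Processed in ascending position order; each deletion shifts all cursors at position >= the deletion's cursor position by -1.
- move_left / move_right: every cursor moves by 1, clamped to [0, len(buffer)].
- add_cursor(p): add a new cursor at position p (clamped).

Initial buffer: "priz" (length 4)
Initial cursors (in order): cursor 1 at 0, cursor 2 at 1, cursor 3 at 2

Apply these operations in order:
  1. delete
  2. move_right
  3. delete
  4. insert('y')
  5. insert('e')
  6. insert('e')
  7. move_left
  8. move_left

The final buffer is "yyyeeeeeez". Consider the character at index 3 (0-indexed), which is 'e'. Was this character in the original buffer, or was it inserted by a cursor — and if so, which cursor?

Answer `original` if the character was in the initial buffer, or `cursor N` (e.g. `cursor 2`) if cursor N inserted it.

Answer: cursor 1

Derivation:
After op 1 (delete): buffer="iz" (len 2), cursors c1@0 c2@0 c3@0, authorship ..
After op 2 (move_right): buffer="iz" (len 2), cursors c1@1 c2@1 c3@1, authorship ..
After op 3 (delete): buffer="z" (len 1), cursors c1@0 c2@0 c3@0, authorship .
After op 4 (insert('y')): buffer="yyyz" (len 4), cursors c1@3 c2@3 c3@3, authorship 123.
After op 5 (insert('e')): buffer="yyyeeez" (len 7), cursors c1@6 c2@6 c3@6, authorship 123123.
After op 6 (insert('e')): buffer="yyyeeeeeez" (len 10), cursors c1@9 c2@9 c3@9, authorship 123123123.
After op 7 (move_left): buffer="yyyeeeeeez" (len 10), cursors c1@8 c2@8 c3@8, authorship 123123123.
After op 8 (move_left): buffer="yyyeeeeeez" (len 10), cursors c1@7 c2@7 c3@7, authorship 123123123.
Authorship (.=original, N=cursor N): 1 2 3 1 2 3 1 2 3 .
Index 3: author = 1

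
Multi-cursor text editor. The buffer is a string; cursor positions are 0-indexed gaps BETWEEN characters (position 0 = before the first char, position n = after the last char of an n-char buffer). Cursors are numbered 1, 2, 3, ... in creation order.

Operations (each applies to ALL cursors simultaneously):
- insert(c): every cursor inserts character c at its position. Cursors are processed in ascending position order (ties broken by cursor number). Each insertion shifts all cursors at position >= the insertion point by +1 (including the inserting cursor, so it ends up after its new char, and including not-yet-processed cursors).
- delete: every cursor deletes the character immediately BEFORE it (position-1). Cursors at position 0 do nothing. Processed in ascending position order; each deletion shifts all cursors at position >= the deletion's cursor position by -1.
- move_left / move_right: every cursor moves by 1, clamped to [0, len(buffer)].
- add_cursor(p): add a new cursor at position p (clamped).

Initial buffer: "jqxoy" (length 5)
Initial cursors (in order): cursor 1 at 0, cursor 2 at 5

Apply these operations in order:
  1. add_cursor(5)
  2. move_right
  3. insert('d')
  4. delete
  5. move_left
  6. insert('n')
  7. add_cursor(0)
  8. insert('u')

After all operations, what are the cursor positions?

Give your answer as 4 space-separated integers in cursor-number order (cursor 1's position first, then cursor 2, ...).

Answer: 3 11 11 1

Derivation:
After op 1 (add_cursor(5)): buffer="jqxoy" (len 5), cursors c1@0 c2@5 c3@5, authorship .....
After op 2 (move_right): buffer="jqxoy" (len 5), cursors c1@1 c2@5 c3@5, authorship .....
After op 3 (insert('d')): buffer="jdqxoydd" (len 8), cursors c1@2 c2@8 c3@8, authorship .1....23
After op 4 (delete): buffer="jqxoy" (len 5), cursors c1@1 c2@5 c3@5, authorship .....
After op 5 (move_left): buffer="jqxoy" (len 5), cursors c1@0 c2@4 c3@4, authorship .....
After op 6 (insert('n')): buffer="njqxonny" (len 8), cursors c1@1 c2@7 c3@7, authorship 1....23.
After op 7 (add_cursor(0)): buffer="njqxonny" (len 8), cursors c4@0 c1@1 c2@7 c3@7, authorship 1....23.
After op 8 (insert('u')): buffer="unujqxonnuuy" (len 12), cursors c4@1 c1@3 c2@11 c3@11, authorship 411....2323.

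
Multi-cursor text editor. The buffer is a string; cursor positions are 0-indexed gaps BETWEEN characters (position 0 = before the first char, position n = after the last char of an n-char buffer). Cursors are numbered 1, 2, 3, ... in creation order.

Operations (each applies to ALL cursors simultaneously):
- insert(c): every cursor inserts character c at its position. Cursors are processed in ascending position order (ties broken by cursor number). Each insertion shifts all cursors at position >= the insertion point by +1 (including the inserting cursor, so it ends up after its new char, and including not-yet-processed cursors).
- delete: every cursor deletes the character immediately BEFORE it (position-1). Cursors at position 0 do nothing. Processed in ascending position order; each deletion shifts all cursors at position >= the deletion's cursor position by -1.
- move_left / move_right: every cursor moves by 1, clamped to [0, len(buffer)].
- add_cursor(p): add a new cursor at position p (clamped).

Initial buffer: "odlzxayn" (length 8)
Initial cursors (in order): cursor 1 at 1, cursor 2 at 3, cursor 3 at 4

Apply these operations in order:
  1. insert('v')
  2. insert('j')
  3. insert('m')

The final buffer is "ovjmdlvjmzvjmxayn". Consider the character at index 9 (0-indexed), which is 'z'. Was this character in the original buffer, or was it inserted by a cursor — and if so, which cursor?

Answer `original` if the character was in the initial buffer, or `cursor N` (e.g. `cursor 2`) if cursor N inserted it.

Answer: original

Derivation:
After op 1 (insert('v')): buffer="ovdlvzvxayn" (len 11), cursors c1@2 c2@5 c3@7, authorship .1..2.3....
After op 2 (insert('j')): buffer="ovjdlvjzvjxayn" (len 14), cursors c1@3 c2@7 c3@10, authorship .11..22.33....
After op 3 (insert('m')): buffer="ovjmdlvjmzvjmxayn" (len 17), cursors c1@4 c2@9 c3@13, authorship .111..222.333....
Authorship (.=original, N=cursor N): . 1 1 1 . . 2 2 2 . 3 3 3 . . . .
Index 9: author = original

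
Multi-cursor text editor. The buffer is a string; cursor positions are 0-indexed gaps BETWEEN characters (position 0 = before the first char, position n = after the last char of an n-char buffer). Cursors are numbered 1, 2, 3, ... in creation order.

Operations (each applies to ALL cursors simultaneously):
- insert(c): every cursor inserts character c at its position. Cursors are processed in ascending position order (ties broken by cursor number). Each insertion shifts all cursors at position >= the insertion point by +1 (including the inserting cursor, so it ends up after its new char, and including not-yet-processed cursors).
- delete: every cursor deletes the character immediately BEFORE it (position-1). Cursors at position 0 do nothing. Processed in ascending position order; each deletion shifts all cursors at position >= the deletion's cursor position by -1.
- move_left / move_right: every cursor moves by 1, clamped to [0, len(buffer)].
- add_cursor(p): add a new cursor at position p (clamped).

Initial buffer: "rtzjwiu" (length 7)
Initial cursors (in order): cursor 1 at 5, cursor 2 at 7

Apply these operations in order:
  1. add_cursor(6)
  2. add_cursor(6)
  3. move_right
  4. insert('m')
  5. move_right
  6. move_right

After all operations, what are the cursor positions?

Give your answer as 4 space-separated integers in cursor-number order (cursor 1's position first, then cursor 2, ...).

Answer: 9 11 11 11

Derivation:
After op 1 (add_cursor(6)): buffer="rtzjwiu" (len 7), cursors c1@5 c3@6 c2@7, authorship .......
After op 2 (add_cursor(6)): buffer="rtzjwiu" (len 7), cursors c1@5 c3@6 c4@6 c2@7, authorship .......
After op 3 (move_right): buffer="rtzjwiu" (len 7), cursors c1@6 c2@7 c3@7 c4@7, authorship .......
After op 4 (insert('m')): buffer="rtzjwimummm" (len 11), cursors c1@7 c2@11 c3@11 c4@11, authorship ......1.234
After op 5 (move_right): buffer="rtzjwimummm" (len 11), cursors c1@8 c2@11 c3@11 c4@11, authorship ......1.234
After op 6 (move_right): buffer="rtzjwimummm" (len 11), cursors c1@9 c2@11 c3@11 c4@11, authorship ......1.234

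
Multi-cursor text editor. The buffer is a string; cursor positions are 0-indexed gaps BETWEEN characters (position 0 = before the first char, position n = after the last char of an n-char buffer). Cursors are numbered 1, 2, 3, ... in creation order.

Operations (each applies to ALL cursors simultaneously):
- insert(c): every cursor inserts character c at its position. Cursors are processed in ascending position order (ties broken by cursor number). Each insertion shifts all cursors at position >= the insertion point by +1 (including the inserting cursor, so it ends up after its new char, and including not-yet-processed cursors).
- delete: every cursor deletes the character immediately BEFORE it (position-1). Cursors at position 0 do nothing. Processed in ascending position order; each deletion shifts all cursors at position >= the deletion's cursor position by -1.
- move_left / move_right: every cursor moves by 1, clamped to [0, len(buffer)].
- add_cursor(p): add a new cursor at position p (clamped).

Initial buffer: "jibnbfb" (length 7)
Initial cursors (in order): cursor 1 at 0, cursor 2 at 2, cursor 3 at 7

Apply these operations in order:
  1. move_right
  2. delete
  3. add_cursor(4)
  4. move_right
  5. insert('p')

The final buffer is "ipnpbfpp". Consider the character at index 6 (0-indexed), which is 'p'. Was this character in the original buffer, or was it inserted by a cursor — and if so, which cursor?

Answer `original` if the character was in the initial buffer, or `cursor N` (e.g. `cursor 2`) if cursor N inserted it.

After op 1 (move_right): buffer="jibnbfb" (len 7), cursors c1@1 c2@3 c3@7, authorship .......
After op 2 (delete): buffer="inbf" (len 4), cursors c1@0 c2@1 c3@4, authorship ....
After op 3 (add_cursor(4)): buffer="inbf" (len 4), cursors c1@0 c2@1 c3@4 c4@4, authorship ....
After op 4 (move_right): buffer="inbf" (len 4), cursors c1@1 c2@2 c3@4 c4@4, authorship ....
After op 5 (insert('p')): buffer="ipnpbfpp" (len 8), cursors c1@2 c2@4 c3@8 c4@8, authorship .1.2..34
Authorship (.=original, N=cursor N): . 1 . 2 . . 3 4
Index 6: author = 3

Answer: cursor 3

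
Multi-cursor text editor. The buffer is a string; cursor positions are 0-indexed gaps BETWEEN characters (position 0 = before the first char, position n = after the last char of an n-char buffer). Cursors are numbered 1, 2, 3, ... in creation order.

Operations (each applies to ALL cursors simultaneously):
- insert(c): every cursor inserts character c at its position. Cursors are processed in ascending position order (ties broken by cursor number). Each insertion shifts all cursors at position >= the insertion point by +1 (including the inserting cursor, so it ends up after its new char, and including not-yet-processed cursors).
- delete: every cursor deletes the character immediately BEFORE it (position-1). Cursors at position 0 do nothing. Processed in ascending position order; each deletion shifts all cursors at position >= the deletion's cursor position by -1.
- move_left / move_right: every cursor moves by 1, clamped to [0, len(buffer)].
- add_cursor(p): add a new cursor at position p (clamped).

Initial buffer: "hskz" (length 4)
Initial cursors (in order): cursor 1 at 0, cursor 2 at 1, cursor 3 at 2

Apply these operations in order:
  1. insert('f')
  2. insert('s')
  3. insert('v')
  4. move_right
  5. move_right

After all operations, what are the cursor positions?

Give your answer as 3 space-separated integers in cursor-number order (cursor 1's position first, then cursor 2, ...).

After op 1 (insert('f')): buffer="fhfsfkz" (len 7), cursors c1@1 c2@3 c3@5, authorship 1.2.3..
After op 2 (insert('s')): buffer="fshfssfskz" (len 10), cursors c1@2 c2@5 c3@8, authorship 11.22.33..
After op 3 (insert('v')): buffer="fsvhfsvsfsvkz" (len 13), cursors c1@3 c2@7 c3@11, authorship 111.222.333..
After op 4 (move_right): buffer="fsvhfsvsfsvkz" (len 13), cursors c1@4 c2@8 c3@12, authorship 111.222.333..
After op 5 (move_right): buffer="fsvhfsvsfsvkz" (len 13), cursors c1@5 c2@9 c3@13, authorship 111.222.333..

Answer: 5 9 13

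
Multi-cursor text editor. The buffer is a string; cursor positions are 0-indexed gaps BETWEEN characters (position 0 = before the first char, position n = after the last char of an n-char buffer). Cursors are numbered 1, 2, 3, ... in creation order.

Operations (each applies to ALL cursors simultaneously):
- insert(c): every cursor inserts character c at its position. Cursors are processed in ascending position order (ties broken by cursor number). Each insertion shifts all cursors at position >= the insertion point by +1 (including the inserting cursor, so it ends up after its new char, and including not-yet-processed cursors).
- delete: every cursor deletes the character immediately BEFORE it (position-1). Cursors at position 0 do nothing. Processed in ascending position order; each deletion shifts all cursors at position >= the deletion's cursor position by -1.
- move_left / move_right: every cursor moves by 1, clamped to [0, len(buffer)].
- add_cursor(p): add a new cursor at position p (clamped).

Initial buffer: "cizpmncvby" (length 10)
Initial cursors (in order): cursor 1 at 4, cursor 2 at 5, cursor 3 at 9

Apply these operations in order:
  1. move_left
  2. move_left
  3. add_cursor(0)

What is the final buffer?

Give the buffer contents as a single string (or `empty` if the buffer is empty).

Answer: cizpmncvby

Derivation:
After op 1 (move_left): buffer="cizpmncvby" (len 10), cursors c1@3 c2@4 c3@8, authorship ..........
After op 2 (move_left): buffer="cizpmncvby" (len 10), cursors c1@2 c2@3 c3@7, authorship ..........
After op 3 (add_cursor(0)): buffer="cizpmncvby" (len 10), cursors c4@0 c1@2 c2@3 c3@7, authorship ..........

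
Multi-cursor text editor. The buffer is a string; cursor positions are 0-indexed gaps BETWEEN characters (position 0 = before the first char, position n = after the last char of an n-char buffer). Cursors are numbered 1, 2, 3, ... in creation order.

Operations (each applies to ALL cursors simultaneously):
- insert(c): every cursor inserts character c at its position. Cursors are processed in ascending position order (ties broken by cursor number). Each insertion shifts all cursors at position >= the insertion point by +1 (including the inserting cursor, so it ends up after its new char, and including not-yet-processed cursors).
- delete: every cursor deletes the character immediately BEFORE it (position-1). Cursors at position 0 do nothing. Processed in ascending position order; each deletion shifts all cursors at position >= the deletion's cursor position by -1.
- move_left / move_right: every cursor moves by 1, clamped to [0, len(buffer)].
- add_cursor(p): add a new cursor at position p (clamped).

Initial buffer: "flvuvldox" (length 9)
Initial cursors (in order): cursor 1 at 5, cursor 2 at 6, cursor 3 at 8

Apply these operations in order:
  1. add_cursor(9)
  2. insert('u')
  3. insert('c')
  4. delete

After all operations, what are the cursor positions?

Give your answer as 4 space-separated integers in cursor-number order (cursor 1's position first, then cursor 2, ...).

After op 1 (add_cursor(9)): buffer="flvuvldox" (len 9), cursors c1@5 c2@6 c3@8 c4@9, authorship .........
After op 2 (insert('u')): buffer="flvuvuludouxu" (len 13), cursors c1@6 c2@8 c3@11 c4@13, authorship .....1.2..3.4
After op 3 (insert('c')): buffer="flvuvuclucdoucxuc" (len 17), cursors c1@7 c2@10 c3@14 c4@17, authorship .....11.22..33.44
After op 4 (delete): buffer="flvuvuludouxu" (len 13), cursors c1@6 c2@8 c3@11 c4@13, authorship .....1.2..3.4

Answer: 6 8 11 13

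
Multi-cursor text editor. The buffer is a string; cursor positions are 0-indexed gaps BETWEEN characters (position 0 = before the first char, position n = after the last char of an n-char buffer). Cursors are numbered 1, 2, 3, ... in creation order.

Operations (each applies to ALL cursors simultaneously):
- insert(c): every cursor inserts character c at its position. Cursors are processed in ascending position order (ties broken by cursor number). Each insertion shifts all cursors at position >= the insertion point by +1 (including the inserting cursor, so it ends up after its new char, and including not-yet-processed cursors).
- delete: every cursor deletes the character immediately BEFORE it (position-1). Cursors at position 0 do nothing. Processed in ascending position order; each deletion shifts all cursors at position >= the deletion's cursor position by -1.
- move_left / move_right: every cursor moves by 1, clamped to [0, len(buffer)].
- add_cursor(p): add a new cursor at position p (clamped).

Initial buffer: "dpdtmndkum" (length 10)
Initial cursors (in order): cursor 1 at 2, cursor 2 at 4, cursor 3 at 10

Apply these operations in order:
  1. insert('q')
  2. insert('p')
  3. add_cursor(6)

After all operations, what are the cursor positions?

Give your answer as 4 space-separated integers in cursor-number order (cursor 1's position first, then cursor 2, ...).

Answer: 4 8 16 6

Derivation:
After op 1 (insert('q')): buffer="dpqdtqmndkumq" (len 13), cursors c1@3 c2@6 c3@13, authorship ..1..2......3
After op 2 (insert('p')): buffer="dpqpdtqpmndkumqp" (len 16), cursors c1@4 c2@8 c3@16, authorship ..11..22......33
After op 3 (add_cursor(6)): buffer="dpqpdtqpmndkumqp" (len 16), cursors c1@4 c4@6 c2@8 c3@16, authorship ..11..22......33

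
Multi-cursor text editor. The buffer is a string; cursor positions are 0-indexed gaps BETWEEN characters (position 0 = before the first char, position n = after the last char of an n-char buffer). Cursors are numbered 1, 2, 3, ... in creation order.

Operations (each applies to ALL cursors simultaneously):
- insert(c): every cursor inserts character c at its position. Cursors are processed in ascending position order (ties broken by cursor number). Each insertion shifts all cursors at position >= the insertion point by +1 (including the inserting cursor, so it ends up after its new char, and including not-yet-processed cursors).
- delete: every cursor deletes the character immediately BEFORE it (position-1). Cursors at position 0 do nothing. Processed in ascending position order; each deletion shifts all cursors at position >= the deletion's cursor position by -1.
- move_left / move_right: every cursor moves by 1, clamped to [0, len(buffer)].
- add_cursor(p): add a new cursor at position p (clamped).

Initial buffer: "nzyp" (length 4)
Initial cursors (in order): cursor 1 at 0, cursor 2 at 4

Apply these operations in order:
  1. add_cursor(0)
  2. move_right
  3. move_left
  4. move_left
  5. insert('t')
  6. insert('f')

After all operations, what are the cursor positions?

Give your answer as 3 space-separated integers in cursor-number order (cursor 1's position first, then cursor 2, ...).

After op 1 (add_cursor(0)): buffer="nzyp" (len 4), cursors c1@0 c3@0 c2@4, authorship ....
After op 2 (move_right): buffer="nzyp" (len 4), cursors c1@1 c3@1 c2@4, authorship ....
After op 3 (move_left): buffer="nzyp" (len 4), cursors c1@0 c3@0 c2@3, authorship ....
After op 4 (move_left): buffer="nzyp" (len 4), cursors c1@0 c3@0 c2@2, authorship ....
After op 5 (insert('t')): buffer="ttnztyp" (len 7), cursors c1@2 c3@2 c2@5, authorship 13..2..
After op 6 (insert('f')): buffer="ttffnztfyp" (len 10), cursors c1@4 c3@4 c2@8, authorship 1313..22..

Answer: 4 8 4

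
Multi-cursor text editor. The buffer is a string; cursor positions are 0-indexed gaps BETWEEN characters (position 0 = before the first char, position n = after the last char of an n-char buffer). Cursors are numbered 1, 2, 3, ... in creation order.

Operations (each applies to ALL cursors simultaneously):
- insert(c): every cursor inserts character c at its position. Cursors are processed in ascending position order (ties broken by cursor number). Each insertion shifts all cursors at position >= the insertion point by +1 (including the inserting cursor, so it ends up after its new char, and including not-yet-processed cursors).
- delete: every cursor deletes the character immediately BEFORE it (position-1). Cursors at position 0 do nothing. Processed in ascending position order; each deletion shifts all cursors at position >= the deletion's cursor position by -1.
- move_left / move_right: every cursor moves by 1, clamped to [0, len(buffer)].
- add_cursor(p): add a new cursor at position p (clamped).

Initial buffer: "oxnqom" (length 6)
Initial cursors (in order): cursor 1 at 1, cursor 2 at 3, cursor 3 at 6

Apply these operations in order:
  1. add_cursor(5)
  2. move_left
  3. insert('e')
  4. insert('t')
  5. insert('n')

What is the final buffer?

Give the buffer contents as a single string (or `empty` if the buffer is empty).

Answer: etnoxetnnqetnoetnm

Derivation:
After op 1 (add_cursor(5)): buffer="oxnqom" (len 6), cursors c1@1 c2@3 c4@5 c3@6, authorship ......
After op 2 (move_left): buffer="oxnqom" (len 6), cursors c1@0 c2@2 c4@4 c3@5, authorship ......
After op 3 (insert('e')): buffer="eoxenqeoem" (len 10), cursors c1@1 c2@4 c4@7 c3@9, authorship 1..2..4.3.
After op 4 (insert('t')): buffer="etoxetnqetoetm" (len 14), cursors c1@2 c2@6 c4@10 c3@13, authorship 11..22..44.33.
After op 5 (insert('n')): buffer="etnoxetnnqetnoetnm" (len 18), cursors c1@3 c2@8 c4@13 c3@17, authorship 111..222..444.333.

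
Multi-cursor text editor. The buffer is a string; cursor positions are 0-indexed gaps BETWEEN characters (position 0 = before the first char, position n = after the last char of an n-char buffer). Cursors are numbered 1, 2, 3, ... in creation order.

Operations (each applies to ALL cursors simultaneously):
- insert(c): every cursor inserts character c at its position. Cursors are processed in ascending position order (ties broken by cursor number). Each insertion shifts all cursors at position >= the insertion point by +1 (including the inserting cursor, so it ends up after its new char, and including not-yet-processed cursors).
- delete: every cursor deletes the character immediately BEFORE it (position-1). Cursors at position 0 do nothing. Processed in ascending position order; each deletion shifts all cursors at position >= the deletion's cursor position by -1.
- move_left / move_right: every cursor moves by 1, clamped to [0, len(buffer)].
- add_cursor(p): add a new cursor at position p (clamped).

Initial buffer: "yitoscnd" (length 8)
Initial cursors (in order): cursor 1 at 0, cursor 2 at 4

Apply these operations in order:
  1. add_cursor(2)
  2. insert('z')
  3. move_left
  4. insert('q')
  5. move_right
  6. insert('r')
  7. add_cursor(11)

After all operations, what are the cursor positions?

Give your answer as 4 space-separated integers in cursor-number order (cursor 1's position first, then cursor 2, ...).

After op 1 (add_cursor(2)): buffer="yitoscnd" (len 8), cursors c1@0 c3@2 c2@4, authorship ........
After op 2 (insert('z')): buffer="zyiztozscnd" (len 11), cursors c1@1 c3@4 c2@7, authorship 1..3..2....
After op 3 (move_left): buffer="zyiztozscnd" (len 11), cursors c1@0 c3@3 c2@6, authorship 1..3..2....
After op 4 (insert('q')): buffer="qzyiqztoqzscnd" (len 14), cursors c1@1 c3@5 c2@9, authorship 11..33..22....
After op 5 (move_right): buffer="qzyiqztoqzscnd" (len 14), cursors c1@2 c3@6 c2@10, authorship 11..33..22....
After op 6 (insert('r')): buffer="qzryiqzrtoqzrscnd" (len 17), cursors c1@3 c3@8 c2@13, authorship 111..333..222....
After op 7 (add_cursor(11)): buffer="qzryiqzrtoqzrscnd" (len 17), cursors c1@3 c3@8 c4@11 c2@13, authorship 111..333..222....

Answer: 3 13 8 11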